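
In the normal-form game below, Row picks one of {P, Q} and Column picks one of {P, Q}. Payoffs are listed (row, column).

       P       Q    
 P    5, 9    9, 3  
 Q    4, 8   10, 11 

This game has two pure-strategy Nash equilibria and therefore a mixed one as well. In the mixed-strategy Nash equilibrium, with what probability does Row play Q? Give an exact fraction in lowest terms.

Row's mix p on P must make Column indifferent between P and Q.
Column's payoff from P: 9p + 8(1−p). From Q: 3p + 11(1−p).
Set equal: 6p = 3(1−p) → p = 3/9 = 1/3.
Probability on Q is 1 − 1/3 = 2/3.

2/3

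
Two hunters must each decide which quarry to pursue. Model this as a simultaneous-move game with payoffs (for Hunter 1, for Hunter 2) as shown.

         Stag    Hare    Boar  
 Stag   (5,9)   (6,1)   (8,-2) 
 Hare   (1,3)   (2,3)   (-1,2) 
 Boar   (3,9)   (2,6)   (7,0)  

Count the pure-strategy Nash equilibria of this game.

1

Both Stag: Hunter 1 gets 5 (best alternative 3); Hunter 2 gets 9 (best alternative 1). Neither deviates — NE.
Both Boar is not a NE: Hunter 1 would switch to Stag (8 > 7).
No other cell survives both best-response checks, so there is 1 pure NE.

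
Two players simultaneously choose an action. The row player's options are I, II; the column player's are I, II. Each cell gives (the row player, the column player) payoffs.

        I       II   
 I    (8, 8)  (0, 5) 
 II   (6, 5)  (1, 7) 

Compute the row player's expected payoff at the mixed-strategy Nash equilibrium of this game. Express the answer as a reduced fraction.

8/3

The column player mixes with probability q on I, chosen so the row player is indifferent: 8q + 0(1−q) = 6q + 1(1−q) gives q = 1/3.
The row player's expected payoff (from either row, since indifferent) is 8·1/3 + 0·2/3 = 8/3.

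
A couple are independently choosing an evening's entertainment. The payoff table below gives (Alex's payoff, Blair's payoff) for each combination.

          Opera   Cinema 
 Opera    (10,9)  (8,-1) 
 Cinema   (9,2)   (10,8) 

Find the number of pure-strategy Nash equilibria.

2

Both Opera: Alex gets 10 (best alternative 9); Blair gets 9 (best alternative -1). Neither deviates — NE.
Both Cinema: Alex gets 10 (best alternative 8); Blair gets 8 (best alternative 2). Neither deviates — NE.
(Cinema, Opera) is not a NE: Alex would switch to Opera (10 > 9).
No other cell survives both best-response checks, so there are 2 pure NE.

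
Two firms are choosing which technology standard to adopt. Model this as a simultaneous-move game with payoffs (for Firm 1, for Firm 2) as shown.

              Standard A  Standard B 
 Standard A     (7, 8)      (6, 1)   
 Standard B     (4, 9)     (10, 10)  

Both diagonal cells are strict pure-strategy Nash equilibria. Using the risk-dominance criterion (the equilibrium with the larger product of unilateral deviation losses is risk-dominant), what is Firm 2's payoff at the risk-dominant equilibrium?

At both Standard A: Firm 1 loses 7 − 4 = 3 by deviating; Firm 2 loses 8 − 1 = 7. Product = 3·7 = 21.
At both Standard B: Firm 1 loses 10 − 6 = 4 by deviating; Firm 2 loses 10 − 9 = 1. Product = 4·1 = 4.
21 > 4, so both Standard A is risk-dominant. Firm 2's payoff there is 8.

8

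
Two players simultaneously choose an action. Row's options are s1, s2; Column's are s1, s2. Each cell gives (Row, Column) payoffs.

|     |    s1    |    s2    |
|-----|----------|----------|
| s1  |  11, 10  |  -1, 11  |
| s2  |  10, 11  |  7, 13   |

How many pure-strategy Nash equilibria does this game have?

Both s2: Row gets 7 (best alternative -1); Column gets 13 (best alternative 11). Neither deviates — NE.
Both s1 is not a NE: Column would switch to s2 (11 > 10).
No other cell survives both best-response checks, so there is 1 pure NE.

1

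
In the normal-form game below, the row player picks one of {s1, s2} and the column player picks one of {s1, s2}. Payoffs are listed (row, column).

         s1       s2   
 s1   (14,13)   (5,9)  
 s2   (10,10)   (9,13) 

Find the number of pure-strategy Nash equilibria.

Both s1: the row player gets 14 (best alternative 10); the column player gets 13 (best alternative 9). Neither deviates — NE.
Both s2: the row player gets 9 (best alternative 5); the column player gets 13 (best alternative 10). Neither deviates — NE.
(s2, s1) is not a NE: the row player would switch to s1 (14 > 10).
No other cell survives both best-response checks, so there are 2 pure NE.

2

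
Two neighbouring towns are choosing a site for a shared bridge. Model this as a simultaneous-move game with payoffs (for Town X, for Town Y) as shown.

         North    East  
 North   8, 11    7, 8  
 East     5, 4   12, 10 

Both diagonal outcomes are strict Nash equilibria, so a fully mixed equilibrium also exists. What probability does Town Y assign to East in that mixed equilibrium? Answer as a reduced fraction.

Town Y's mix q on North must make Town X indifferent between North and East.
Town X's payoff from North: 8q + 7(1−q). From East: 5q + 12(1−q).
Set equal: 3q = 5(1−q) → q = 5/8.
Probability on East is 1 − 5/8 = 3/8.

3/8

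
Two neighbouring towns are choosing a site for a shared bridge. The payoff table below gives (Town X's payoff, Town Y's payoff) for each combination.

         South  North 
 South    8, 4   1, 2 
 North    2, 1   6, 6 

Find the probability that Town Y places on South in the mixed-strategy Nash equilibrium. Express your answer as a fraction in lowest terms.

5/11

Town Y's mix q on South must make Town X indifferent between South and North.
Town X's payoff from South: 8q + 1(1−q). From North: 2q + 6(1−q).
Set equal: 6q = 5(1−q) → q = 5/11.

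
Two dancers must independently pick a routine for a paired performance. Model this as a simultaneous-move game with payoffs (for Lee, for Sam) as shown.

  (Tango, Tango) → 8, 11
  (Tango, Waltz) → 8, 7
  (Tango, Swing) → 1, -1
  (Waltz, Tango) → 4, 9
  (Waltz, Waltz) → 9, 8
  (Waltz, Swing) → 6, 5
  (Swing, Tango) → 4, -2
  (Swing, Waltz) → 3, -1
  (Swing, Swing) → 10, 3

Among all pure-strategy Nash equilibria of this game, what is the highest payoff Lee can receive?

10

Both Tango is a pure NE (Lee: 8 ≥ 4; Sam: 11 ≥ 7). Lee gets 8.
Both Swing is a pure NE (Lee: 10 ≥ 6; Sam: 3 ≥ -1). Lee gets 10.
Every other cell has a profitable deviation for at least one player. Highest of {8, 10} is 10.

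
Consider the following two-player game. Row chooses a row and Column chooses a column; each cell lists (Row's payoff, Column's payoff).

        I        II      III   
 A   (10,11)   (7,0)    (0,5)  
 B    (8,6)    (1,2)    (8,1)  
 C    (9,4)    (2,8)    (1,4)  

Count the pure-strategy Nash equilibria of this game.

(A, I): Row gets 10 (best alternative 9); Column gets 11 (best alternative 5). Neither deviates — NE.
(C, III) is not a NE: Row would switch to B (8 > 1).
No other cell survives both best-response checks, so there is 1 pure NE.

1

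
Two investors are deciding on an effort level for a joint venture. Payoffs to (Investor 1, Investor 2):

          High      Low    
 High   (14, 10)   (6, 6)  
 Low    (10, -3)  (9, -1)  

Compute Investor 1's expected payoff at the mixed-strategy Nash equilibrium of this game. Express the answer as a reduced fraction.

Investor 2 mixes with probability q on High, chosen so Investor 1 is indifferent: 14q + 6(1−q) = 10q + 9(1−q) gives q = 3/7.
Investor 1's expected payoff (from either row, since indifferent) is 14·3/7 + 6·4/7 = 66/7.

66/7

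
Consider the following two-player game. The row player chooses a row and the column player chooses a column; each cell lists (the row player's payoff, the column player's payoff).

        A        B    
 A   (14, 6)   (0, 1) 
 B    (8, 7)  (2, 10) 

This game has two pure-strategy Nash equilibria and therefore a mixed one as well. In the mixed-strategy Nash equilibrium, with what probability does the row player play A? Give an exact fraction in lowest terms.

3/8

The row player's mix p on A must make the column player indifferent between A and B.
The column player's payoff from A: 6p + 7(1−p). From B: 1p + 10(1−p).
Set equal: 5p = 3(1−p) → p = 3/8.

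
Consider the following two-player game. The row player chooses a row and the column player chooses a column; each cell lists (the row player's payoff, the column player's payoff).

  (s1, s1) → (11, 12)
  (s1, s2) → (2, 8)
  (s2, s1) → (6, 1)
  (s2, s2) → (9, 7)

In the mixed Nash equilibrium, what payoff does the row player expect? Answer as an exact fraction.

The column player mixes with probability q on s1, chosen so the row player is indifferent: 11q + 2(1−q) = 6q + 9(1−q) gives q = 7/12.
The row player's expected payoff (from either row, since indifferent) is 11·7/12 + 2·5/12 = 29/4.

29/4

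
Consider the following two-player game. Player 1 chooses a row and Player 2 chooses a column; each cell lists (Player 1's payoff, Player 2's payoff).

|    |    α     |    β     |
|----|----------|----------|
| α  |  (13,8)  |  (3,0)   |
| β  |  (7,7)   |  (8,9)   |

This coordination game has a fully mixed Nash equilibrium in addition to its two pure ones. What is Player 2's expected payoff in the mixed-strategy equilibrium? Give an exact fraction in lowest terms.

Player 1 mixes with probability p on α, chosen so Player 2 is indifferent: 8p + 7(1−p) = 0p + 9(1−p) gives p = 1/5.
Player 2's expected payoff is 8·1/5 + 7·4/5 = 36/5.

36/5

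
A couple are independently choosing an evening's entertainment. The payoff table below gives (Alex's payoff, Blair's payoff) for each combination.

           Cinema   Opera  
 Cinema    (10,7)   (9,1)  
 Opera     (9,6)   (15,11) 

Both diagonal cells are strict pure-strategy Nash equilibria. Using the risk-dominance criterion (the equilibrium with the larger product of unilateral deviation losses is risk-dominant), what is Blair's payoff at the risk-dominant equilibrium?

11

At both Cinema: Alex loses 10 − 9 = 1 by deviating; Blair loses 7 − 1 = 6. Product = 1·6 = 6.
At both Opera: Alex loses 15 − 9 = 6 by deviating; Blair loses 11 − 6 = 5. Product = 6·5 = 30.
30 > 6, so both Opera is risk-dominant. Blair's payoff there is 11.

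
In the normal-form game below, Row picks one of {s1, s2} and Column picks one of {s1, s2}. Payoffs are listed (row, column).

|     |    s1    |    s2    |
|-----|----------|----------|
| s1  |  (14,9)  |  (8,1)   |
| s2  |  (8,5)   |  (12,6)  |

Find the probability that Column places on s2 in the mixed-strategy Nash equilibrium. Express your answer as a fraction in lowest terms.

Column's mix q on s1 must make Row indifferent between s1 and s2.
Row's payoff from s1: 14q + 8(1−q). From s2: 8q + 12(1−q).
Set equal: 6q = 4(1−q) → q = 4/10 = 2/5.
Probability on s2 is 1 − 2/5 = 3/5.

3/5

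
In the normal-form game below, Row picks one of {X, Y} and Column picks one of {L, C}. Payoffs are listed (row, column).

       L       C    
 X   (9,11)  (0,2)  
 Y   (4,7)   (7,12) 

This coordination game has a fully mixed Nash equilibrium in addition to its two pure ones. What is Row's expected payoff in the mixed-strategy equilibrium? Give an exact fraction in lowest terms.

21/4

Column mixes with probability q on L, chosen so Row is indifferent: 9q + 0(1−q) = 4q + 7(1−q) gives q = 7/12.
Row's expected payoff (from either row, since indifferent) is 9·7/12 + 0·5/12 = 21/4.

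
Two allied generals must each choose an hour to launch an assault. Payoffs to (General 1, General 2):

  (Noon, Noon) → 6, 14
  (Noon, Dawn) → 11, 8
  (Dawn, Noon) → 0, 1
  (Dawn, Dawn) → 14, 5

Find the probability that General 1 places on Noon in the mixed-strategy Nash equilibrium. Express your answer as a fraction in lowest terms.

2/5

General 1's mix p on Noon must make General 2 indifferent between Noon and Dawn.
General 2's payoff from Noon: 14p + 1(1−p). From Dawn: 8p + 5(1−p).
Set equal: 6p = 4(1−p) → p = 4/10 = 2/5.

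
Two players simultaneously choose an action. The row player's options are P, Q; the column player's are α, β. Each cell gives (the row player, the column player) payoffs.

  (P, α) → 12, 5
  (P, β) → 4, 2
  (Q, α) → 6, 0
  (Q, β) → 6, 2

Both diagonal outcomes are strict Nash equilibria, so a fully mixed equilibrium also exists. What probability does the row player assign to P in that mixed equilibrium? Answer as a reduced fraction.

2/5

The row player's mix p on P must make the column player indifferent between α and β.
The column player's payoff from α: 5p + 0(1−p). From β: 2p + 2(1−p).
Set equal: 3p = 2(1−p) → p = 2/5.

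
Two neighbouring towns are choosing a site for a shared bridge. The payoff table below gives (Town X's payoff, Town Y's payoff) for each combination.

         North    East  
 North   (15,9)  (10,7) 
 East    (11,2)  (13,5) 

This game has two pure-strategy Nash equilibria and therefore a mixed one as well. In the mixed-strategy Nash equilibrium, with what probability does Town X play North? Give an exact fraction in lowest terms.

3/5

Town X's mix p on North must make Town Y indifferent between North and East.
Town Y's payoff from North: 9p + 2(1−p). From East: 7p + 5(1−p).
Set equal: 2p = 3(1−p) → p = 3/5.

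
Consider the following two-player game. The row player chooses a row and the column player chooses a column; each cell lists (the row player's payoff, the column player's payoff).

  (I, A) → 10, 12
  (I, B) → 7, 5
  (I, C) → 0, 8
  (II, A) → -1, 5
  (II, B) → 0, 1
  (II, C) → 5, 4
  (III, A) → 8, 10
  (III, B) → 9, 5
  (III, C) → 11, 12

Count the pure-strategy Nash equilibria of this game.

(I, A): the row player gets 10 (best alternative 8); the column player gets 12 (best alternative 8). Neither deviates — NE.
(III, C): the row player gets 11 (best alternative 5); the column player gets 12 (best alternative 10). Neither deviates — NE.
(II, B) is not a NE: the row player would switch to III (9 > 0).
No other cell survives both best-response checks, so there are 2 pure NE.

2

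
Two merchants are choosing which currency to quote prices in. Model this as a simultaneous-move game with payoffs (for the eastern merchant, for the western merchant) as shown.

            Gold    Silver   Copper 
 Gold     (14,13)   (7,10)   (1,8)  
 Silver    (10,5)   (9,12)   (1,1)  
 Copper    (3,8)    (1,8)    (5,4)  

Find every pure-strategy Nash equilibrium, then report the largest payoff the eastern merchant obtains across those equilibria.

14

Both Gold is a pure NE (the eastern merchant: 14 ≥ 10; the western merchant: 13 ≥ 10). The eastern merchant gets 14.
Both Silver is a pure NE (the eastern merchant: 9 ≥ 7; the western merchant: 12 ≥ 5). The eastern merchant gets 9.
Every other cell has a profitable deviation for at least one player. Highest of {14, 9} is 14.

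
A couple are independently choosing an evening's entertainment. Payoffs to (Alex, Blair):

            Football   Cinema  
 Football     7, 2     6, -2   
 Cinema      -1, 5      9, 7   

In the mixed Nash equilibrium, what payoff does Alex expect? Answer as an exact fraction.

Blair mixes with probability q on Football, chosen so Alex is indifferent: 7q + 6(1−q) = (-1)q + 9(1−q) gives q = 3/11.
Alex's expected payoff (from either row, since indifferent) is 7·3/11 + 6·8/11 = 69/11.

69/11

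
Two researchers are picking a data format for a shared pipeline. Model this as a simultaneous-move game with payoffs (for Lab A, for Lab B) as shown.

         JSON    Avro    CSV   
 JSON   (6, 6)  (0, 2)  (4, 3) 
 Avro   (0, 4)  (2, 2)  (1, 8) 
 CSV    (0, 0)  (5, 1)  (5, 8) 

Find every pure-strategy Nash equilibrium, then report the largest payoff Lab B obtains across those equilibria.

8

Both JSON is a pure NE (Lab A: 6 ≥ 0; Lab B: 6 ≥ 3). Lab B gets 6.
Both CSV is a pure NE (Lab A: 5 ≥ 4; Lab B: 8 ≥ 1). Lab B gets 8.
Every other cell has a profitable deviation for at least one player. Highest of {6, 8} is 8.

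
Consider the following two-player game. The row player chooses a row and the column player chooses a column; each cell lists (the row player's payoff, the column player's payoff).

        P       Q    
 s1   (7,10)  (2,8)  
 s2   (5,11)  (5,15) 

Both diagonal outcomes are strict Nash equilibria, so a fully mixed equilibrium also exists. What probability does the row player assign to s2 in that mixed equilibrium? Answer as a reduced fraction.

1/3

The row player's mix p on s1 must make the column player indifferent between P and Q.
The column player's payoff from P: 10p + 11(1−p). From Q: 8p + 15(1−p).
Set equal: 2p = 4(1−p) → p = 4/6 = 2/3.
Probability on s2 is 1 − 2/3 = 1/3.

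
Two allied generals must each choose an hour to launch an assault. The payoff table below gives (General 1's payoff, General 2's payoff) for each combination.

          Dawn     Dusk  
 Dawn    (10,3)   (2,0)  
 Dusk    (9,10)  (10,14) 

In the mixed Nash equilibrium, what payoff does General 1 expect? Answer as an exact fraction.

General 2 mixes with probability q on Dawn, chosen so General 1 is indifferent: 10q + 2(1−q) = 9q + 10(1−q) gives q = 8/9.
General 1's expected payoff (from either row, since indifferent) is 10·8/9 + 2·1/9 = 82/9.

82/9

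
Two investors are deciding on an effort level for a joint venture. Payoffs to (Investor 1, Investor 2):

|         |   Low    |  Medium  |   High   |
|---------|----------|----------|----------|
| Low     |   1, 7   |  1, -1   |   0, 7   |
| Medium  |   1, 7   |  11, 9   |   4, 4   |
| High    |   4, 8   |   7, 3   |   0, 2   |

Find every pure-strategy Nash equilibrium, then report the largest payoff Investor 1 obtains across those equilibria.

Both Medium is a pure NE (Investor 1: 11 ≥ 7; Investor 2: 9 ≥ 7). Investor 1 gets 11.
(High, Low) is a pure NE (Investor 1: 4 ≥ 1; Investor 2: 8 ≥ 3). Investor 1 gets 4.
Every other cell has a profitable deviation for at least one player. Highest of {11, 4} is 11.

11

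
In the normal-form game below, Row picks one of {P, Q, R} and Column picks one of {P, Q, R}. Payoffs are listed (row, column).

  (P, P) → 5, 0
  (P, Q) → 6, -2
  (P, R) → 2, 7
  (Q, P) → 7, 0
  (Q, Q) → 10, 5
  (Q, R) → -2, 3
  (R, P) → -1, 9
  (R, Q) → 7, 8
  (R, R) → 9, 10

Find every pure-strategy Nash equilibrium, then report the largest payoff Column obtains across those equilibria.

10

Both Q is a pure NE (Row: 10 ≥ 7; Column: 5 ≥ 3). Column gets 5.
Both R is a pure NE (Row: 9 ≥ 2; Column: 10 ≥ 9). Column gets 10.
Every other cell has a profitable deviation for at least one player. Highest of {5, 10} is 10.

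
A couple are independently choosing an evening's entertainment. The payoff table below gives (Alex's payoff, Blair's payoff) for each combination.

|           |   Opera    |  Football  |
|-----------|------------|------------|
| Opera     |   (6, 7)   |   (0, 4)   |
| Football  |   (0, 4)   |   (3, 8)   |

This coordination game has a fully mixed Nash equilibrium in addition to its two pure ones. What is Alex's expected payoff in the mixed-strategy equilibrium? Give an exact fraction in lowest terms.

Blair mixes with probability q on Opera, chosen so Alex is indifferent: 6q + 0(1−q) = 0q + 3(1−q) gives q = 1/3.
Alex's expected payoff (from either row, since indifferent) is 6·1/3 + 0·2/3 = 2.

2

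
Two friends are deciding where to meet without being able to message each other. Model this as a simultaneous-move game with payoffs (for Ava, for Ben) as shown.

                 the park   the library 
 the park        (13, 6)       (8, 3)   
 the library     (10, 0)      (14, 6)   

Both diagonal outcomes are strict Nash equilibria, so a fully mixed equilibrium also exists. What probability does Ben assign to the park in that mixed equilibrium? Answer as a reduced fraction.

2/3

Ben's mix q on the park must make Ava indifferent between the park and the library.
Ava's payoff from the park: 13q + 8(1−q). From the library: 10q + 14(1−q).
Set equal: 3q = 6(1−q) → q = 6/9 = 2/3.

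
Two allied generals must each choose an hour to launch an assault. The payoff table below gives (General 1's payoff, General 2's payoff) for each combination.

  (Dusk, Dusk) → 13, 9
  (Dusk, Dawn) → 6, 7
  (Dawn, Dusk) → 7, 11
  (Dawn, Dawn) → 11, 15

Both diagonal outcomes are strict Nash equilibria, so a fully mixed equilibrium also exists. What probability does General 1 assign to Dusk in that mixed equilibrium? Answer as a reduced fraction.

General 1's mix p on Dusk must make General 2 indifferent between Dusk and Dawn.
General 2's payoff from Dusk: 9p + 11(1−p). From Dawn: 7p + 15(1−p).
Set equal: 2p = 4(1−p) → p = 4/6 = 2/3.

2/3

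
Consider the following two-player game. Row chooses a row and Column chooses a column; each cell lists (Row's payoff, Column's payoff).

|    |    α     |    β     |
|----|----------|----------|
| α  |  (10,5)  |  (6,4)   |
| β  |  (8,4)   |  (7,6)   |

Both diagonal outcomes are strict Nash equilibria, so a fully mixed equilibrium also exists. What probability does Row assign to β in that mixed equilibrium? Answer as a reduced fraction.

Row's mix p on α must make Column indifferent between α and β.
Column's payoff from α: 5p + 4(1−p). From β: 4p + 6(1−p).
Set equal: 1p = 2(1−p) → p = 2/3.
Probability on β is 1 − 2/3 = 1/3.

1/3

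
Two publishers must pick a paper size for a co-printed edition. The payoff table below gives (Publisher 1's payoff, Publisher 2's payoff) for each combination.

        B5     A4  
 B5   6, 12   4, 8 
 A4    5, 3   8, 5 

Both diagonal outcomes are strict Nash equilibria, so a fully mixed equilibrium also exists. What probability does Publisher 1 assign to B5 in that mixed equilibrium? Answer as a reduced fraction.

1/3

Publisher 1's mix p on B5 must make Publisher 2 indifferent between B5 and A4.
Publisher 2's payoff from B5: 12p + 3(1−p). From A4: 8p + 5(1−p).
Set equal: 4p = 2(1−p) → p = 2/6 = 1/3.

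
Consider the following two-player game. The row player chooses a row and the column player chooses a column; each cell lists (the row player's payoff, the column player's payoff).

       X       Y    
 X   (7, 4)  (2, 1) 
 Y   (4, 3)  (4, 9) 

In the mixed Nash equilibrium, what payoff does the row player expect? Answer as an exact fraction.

4

The column player mixes with probability q on X, chosen so the row player is indifferent: 7q + 2(1−q) = 4q + 4(1−q) gives q = 2/5.
The row player's expected payoff (from either row, since indifferent) is 7·2/5 + 2·3/5 = 4.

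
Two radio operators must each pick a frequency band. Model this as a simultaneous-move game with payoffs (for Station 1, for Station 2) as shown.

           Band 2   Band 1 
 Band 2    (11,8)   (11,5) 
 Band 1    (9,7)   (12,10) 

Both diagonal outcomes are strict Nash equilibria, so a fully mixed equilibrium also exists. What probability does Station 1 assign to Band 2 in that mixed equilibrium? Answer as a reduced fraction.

Station 1's mix p on Band 2 must make Station 2 indifferent between Band 2 and Band 1.
Station 2's payoff from Band 2: 8p + 7(1−p). From Band 1: 5p + 10(1−p).
Set equal: 3p = 3(1−p) → p = 3/6 = 1/2.

1/2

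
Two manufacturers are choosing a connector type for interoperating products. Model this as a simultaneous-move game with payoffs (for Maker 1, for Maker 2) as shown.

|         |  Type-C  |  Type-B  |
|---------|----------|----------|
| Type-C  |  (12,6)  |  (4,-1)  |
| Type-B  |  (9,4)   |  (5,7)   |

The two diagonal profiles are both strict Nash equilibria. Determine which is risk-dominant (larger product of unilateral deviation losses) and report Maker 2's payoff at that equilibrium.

6

At both Type-C: Maker 1 loses 12 − 9 = 3 by deviating; Maker 2 loses 6 − (-1) = 7. Product = 3·7 = 21.
At both Type-B: Maker 1 loses 5 − 4 = 1 by deviating; Maker 2 loses 7 − 4 = 3. Product = 1·3 = 3.
21 > 3, so both Type-C is risk-dominant. Maker 2's payoff there is 6.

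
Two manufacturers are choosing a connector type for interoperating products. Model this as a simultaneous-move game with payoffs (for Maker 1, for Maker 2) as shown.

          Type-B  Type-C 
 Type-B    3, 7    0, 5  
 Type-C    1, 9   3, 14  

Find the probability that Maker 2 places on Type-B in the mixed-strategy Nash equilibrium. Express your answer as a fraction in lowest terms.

Maker 2's mix q on Type-B must make Maker 1 indifferent between Type-B and Type-C.
Maker 1's payoff from Type-B: 3q + 0(1−q). From Type-C: 1q + 3(1−q).
Set equal: 2q = 3(1−q) → q = 3/5.

3/5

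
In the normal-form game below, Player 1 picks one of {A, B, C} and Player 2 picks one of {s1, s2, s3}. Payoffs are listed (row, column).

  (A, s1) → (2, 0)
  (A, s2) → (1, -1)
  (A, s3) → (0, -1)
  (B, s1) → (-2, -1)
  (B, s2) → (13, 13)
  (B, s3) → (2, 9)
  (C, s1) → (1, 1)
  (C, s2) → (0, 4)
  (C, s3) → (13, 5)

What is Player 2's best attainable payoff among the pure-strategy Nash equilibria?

(A, s1) is a pure NE (Player 1: 2 ≥ 1; Player 2: 0 ≥ -1). Player 2 gets 0.
(B, s2) is a pure NE (Player 1: 13 ≥ 1; Player 2: 13 ≥ 9). Player 2 gets 13.
(C, s3) is a pure NE (Player 1: 13 ≥ 2; Player 2: 5 ≥ 4). Player 2 gets 5.
Every other cell has a profitable deviation for at least one player. Highest of {0, 13, 5} is 13.

13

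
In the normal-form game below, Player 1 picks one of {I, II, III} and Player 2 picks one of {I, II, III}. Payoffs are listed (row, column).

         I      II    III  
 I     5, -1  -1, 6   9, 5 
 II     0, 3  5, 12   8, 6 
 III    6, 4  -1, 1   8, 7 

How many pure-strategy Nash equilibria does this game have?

1

Both II: Player 1 gets 5 (best alternative -1); Player 2 gets 12 (best alternative 6). Neither deviates — NE.
Both I is not a NE: Player 1 would switch to III (6 > 5).
No other cell survives both best-response checks, so there is 1 pure NE.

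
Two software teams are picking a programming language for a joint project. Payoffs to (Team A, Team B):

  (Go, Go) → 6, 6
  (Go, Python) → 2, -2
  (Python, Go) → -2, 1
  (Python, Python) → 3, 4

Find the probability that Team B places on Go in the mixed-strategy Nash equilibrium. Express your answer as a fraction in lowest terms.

1/9

Team B's mix q on Go must make Team A indifferent between Go and Python.
Team A's payoff from Go: 6q + 2(1−q). From Python: (-2)q + 3(1−q).
Set equal: 8q = 1(1−q) → q = 1/9.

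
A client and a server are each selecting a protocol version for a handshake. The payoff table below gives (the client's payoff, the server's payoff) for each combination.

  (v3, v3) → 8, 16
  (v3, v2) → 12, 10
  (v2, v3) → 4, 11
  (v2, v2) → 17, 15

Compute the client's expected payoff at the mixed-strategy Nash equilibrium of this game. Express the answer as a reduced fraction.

88/9

The server mixes with probability q on v3, chosen so the client is indifferent: 8q + 12(1−q) = 4q + 17(1−q) gives q = 5/9.
The client's expected payoff (from either row, since indifferent) is 8·5/9 + 12·4/9 = 88/9.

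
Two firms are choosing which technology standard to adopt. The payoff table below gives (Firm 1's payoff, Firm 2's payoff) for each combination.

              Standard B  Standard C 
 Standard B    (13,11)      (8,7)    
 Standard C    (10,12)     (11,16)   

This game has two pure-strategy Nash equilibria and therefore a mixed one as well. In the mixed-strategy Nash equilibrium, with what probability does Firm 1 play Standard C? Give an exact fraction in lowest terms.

Firm 1's mix p on Standard B must make Firm 2 indifferent between Standard B and Standard C.
Firm 2's payoff from Standard B: 11p + 12(1−p). From Standard C: 7p + 16(1−p).
Set equal: 4p = 4(1−p) → p = 4/8 = 1/2.
Probability on Standard C is 1 − 1/2 = 1/2.

1/2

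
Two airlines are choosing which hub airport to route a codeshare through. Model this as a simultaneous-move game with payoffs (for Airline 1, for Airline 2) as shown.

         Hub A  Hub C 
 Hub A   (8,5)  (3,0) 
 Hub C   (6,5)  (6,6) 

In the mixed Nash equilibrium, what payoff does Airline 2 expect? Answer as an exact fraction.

Airline 1 mixes with probability p on Hub A, chosen so Airline 2 is indifferent: 5p + 5(1−p) = 0p + 6(1−p) gives p = 1/6.
Airline 2's expected payoff is 5·1/6 + 5·5/6 = 5.

5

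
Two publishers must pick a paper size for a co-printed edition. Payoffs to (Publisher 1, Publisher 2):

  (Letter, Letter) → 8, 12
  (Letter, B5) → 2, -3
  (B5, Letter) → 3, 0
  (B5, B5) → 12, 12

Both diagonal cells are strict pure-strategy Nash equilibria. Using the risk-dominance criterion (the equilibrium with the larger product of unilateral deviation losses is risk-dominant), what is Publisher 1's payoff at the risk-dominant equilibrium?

12

At both Letter: Publisher 1 loses 8 − 3 = 5 by deviating; Publisher 2 loses 12 − (-3) = 15. Product = 5·15 = 75.
At both B5: Publisher 1 loses 12 − 2 = 10 by deviating; Publisher 2 loses 12 − 0 = 12. Product = 10·12 = 120.
120 > 75, so both B5 is risk-dominant. Publisher 1's payoff there is 12.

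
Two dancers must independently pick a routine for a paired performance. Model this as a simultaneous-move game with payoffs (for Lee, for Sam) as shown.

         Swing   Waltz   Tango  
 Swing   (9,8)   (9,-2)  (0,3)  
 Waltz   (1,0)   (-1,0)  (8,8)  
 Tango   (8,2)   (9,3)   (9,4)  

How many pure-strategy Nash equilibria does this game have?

2

Both Swing: Lee gets 9 (best alternative 8); Sam gets 8 (best alternative 3). Neither deviates — NE.
Both Tango: Lee gets 9 (best alternative 8); Sam gets 4 (best alternative 3). Neither deviates — NE.
Both Waltz is not a NE: Lee would switch to Swing (9 > -1).
No other cell survives both best-response checks, so there are 2 pure NE.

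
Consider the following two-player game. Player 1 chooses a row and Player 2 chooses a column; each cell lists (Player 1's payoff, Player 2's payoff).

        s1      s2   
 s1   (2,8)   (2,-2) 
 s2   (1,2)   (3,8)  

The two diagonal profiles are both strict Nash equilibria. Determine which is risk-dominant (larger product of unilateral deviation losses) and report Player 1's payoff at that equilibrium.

At both s1: Player 1 loses 2 − 1 = 1 by deviating; Player 2 loses 8 − (-2) = 10. Product = 1·10 = 10.
At both s2: Player 1 loses 3 − 2 = 1 by deviating; Player 2 loses 8 − 2 = 6. Product = 1·6 = 6.
10 > 6, so both s1 is risk-dominant. Player 1's payoff there is 2.

2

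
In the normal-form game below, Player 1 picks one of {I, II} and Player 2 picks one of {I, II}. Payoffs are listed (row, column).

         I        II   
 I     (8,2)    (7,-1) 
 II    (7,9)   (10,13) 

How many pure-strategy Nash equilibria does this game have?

Both I: Player 1 gets 8 (best alternative 7); Player 2 gets 2 (best alternative -1). Neither deviates — NE.
Both II: Player 1 gets 10 (best alternative 7); Player 2 gets 13 (best alternative 9). Neither deviates — NE.
(I, II) is not a NE: Player 1 would switch to II (10 > 7).
No other cell survives both best-response checks, so there are 2 pure NE.

2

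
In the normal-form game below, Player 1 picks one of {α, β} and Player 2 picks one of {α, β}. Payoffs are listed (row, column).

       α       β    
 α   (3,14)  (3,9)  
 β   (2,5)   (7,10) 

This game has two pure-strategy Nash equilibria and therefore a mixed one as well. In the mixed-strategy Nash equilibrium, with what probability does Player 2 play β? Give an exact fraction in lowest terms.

1/5

Player 2's mix q on α must make Player 1 indifferent between α and β.
Player 1's payoff from α: 3q + 3(1−q). From β: 2q + 7(1−q).
Set equal: 1q = 4(1−q) → q = 4/5.
Probability on β is 1 − 4/5 = 1/5.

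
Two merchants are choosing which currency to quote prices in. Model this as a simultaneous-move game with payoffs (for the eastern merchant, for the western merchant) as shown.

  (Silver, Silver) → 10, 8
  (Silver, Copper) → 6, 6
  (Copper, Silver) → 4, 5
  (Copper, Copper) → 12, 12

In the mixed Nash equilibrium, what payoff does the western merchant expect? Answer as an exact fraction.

The eastern merchant mixes with probability p on Silver, chosen so the western merchant is indifferent: 8p + 5(1−p) = 6p + 12(1−p) gives p = 7/9.
The western merchant's expected payoff is 8·7/9 + 5·2/9 = 22/3.

22/3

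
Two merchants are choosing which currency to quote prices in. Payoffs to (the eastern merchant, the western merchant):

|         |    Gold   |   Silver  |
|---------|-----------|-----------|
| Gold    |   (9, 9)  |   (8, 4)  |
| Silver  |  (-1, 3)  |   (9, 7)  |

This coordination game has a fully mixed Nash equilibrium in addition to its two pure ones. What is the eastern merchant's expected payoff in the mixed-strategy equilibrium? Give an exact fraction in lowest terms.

89/11

The western merchant mixes with probability q on Gold, chosen so the eastern merchant is indifferent: 9q + 8(1−q) = (-1)q + 9(1−q) gives q = 1/11.
The eastern merchant's expected payoff (from either row, since indifferent) is 9·1/11 + 8·10/11 = 89/11.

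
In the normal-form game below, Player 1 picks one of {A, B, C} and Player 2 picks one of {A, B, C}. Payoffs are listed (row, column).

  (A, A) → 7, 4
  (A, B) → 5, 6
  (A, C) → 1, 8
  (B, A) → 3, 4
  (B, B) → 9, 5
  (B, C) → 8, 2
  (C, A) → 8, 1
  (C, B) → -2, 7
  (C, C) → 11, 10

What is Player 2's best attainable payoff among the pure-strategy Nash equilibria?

Both B is a pure NE (Player 1: 9 ≥ 5; Player 2: 5 ≥ 4). Player 2 gets 5.
Both C is a pure NE (Player 1: 11 ≥ 8; Player 2: 10 ≥ 7). Player 2 gets 10.
Every other cell has a profitable deviation for at least one player. Highest of {5, 10} is 10.

10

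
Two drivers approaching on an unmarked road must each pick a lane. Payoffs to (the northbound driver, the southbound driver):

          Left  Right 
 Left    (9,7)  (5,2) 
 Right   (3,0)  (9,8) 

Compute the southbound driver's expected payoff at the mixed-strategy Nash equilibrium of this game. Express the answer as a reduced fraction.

The northbound driver mixes with probability p on Left, chosen so the southbound driver is indifferent: 7p + 0(1−p) = 2p + 8(1−p) gives p = 8/13.
The southbound driver's expected payoff is 7·8/13 + 0·5/13 = 56/13.

56/13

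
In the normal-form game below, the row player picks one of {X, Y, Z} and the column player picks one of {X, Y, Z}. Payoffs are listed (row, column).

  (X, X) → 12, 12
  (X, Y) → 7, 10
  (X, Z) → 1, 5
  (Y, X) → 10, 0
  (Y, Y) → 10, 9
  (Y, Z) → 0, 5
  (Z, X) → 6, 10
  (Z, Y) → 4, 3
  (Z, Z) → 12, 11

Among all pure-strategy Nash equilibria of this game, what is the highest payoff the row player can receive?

12

Both X is a pure NE (the row player: 12 ≥ 10; the column player: 12 ≥ 10). The row player gets 12.
Both Y is a pure NE (the row player: 10 ≥ 7; the column player: 9 ≥ 5). The row player gets 10.
Both Z is a pure NE (the row player: 12 ≥ 1; the column player: 11 ≥ 10). The row player gets 12.
Every other cell has a profitable deviation for at least one player. Highest of {12, 10, 12} is 12.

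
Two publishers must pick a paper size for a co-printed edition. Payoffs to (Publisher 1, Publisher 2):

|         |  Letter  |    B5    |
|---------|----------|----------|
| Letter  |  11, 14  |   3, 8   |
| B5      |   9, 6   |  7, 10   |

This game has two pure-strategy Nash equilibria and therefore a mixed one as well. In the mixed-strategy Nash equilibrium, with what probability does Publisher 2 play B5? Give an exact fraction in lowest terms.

Publisher 2's mix q on Letter must make Publisher 1 indifferent between Letter and B5.
Publisher 1's payoff from Letter: 11q + 3(1−q). From B5: 9q + 7(1−q).
Set equal: 2q = 4(1−q) → q = 4/6 = 2/3.
Probability on B5 is 1 − 2/3 = 1/3.

1/3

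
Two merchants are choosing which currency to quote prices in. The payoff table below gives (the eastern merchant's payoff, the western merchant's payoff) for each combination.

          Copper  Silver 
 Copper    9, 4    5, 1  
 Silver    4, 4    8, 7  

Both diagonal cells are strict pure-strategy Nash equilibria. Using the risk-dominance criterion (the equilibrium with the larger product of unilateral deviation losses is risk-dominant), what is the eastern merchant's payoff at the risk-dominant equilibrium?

9

At both Copper: the eastern merchant loses 9 − 4 = 5 by deviating; the western merchant loses 4 − 1 = 3. Product = 5·3 = 15.
At both Silver: the eastern merchant loses 8 − 5 = 3 by deviating; the western merchant loses 7 − 4 = 3. Product = 3·3 = 9.
15 > 9, so both Copper is risk-dominant. The eastern merchant's payoff there is 9.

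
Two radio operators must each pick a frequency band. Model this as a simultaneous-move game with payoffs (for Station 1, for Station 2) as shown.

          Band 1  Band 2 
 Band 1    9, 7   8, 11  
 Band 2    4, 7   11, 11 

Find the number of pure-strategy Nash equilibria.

1

Both Band 2: Station 1 gets 11 (best alternative 8); Station 2 gets 11 (best alternative 7). Neither deviates — NE.
Both Band 1 is not a NE: Station 2 would switch to Band 2 (11 > 7).
No other cell survives both best-response checks, so there is 1 pure NE.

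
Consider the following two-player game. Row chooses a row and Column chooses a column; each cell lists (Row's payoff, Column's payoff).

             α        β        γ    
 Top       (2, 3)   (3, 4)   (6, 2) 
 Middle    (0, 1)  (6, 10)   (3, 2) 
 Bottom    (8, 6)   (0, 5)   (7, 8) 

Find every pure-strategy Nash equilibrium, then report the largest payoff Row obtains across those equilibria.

(Middle, β) is a pure NE (Row: 6 ≥ 3; Column: 10 ≥ 2). Row gets 6.
(Bottom, γ) is a pure NE (Row: 7 ≥ 6; Column: 8 ≥ 6). Row gets 7.
Every other cell has a profitable deviation for at least one player. Highest of {6, 7} is 7.

7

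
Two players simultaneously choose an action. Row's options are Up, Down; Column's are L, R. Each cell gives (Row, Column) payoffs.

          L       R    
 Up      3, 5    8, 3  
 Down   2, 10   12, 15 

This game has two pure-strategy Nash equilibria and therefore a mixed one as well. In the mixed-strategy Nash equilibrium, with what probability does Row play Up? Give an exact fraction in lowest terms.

5/7

Row's mix p on Up must make Column indifferent between L and R.
Column's payoff from L: 5p + 10(1−p). From R: 3p + 15(1−p).
Set equal: 2p = 5(1−p) → p = 5/7.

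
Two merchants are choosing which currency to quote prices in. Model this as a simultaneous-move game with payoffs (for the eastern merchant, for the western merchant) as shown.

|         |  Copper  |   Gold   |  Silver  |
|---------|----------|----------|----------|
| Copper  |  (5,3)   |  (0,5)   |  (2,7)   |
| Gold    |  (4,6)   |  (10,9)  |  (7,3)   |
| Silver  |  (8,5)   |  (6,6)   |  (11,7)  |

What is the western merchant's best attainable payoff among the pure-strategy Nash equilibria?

Both Gold is a pure NE (the eastern merchant: 10 ≥ 6; the western merchant: 9 ≥ 6). The western merchant gets 9.
Both Silver is a pure NE (the eastern merchant: 11 ≥ 7; the western merchant: 7 ≥ 6). The western merchant gets 7.
Every other cell has a profitable deviation for at least one player. Highest of {9, 7} is 9.

9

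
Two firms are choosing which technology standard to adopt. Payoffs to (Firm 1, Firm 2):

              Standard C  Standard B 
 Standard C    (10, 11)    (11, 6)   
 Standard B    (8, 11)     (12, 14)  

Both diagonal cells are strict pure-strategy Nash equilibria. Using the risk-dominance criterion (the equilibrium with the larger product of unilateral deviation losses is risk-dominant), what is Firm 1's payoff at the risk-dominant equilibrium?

10

At both Standard C: Firm 1 loses 10 − 8 = 2 by deviating; Firm 2 loses 11 − 6 = 5. Product = 2·5 = 10.
At both Standard B: Firm 1 loses 12 − 11 = 1 by deviating; Firm 2 loses 14 − 11 = 3. Product = 1·3 = 3.
10 > 3, so both Standard C is risk-dominant. Firm 1's payoff there is 10.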